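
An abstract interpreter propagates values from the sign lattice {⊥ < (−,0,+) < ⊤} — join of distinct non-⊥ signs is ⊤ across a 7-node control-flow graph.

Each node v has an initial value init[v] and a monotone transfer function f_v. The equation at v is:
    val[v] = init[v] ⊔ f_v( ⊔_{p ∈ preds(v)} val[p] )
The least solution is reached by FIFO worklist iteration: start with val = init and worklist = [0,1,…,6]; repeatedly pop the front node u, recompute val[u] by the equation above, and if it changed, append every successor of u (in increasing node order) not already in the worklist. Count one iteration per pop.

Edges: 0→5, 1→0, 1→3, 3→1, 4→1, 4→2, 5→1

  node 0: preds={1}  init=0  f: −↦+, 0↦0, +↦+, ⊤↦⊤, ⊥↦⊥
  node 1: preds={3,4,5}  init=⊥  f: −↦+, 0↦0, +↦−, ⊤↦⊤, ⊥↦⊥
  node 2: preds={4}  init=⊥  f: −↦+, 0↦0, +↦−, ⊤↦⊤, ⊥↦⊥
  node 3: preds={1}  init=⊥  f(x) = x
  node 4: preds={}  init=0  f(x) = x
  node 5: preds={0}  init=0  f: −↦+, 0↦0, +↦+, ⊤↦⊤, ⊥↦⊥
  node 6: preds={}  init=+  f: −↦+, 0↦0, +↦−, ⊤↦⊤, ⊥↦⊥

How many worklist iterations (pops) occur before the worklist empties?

9

Iteration log — 9 steps:
  step 1. node 0  ⊔preds=⊥  new=0  stable
  step 2. node 1  ⊔preds=0  new=0  old=⊥  +wl: 0
  step 3. node 2  ⊔preds=0  new=0  old=⊥  +wl: 
  step 4. node 3  ⊔preds=0  new=0  old=⊥  +wl: 1
  step 5. node 4  ⊔preds=⊥  new=0  stable
  step 6. node 5  ⊔preds=0  new=0  stable
  step 7. node 6  ⊔preds=⊥  new=+  stable
  step 8. node 0  ⊔preds=0  new=0  stable
  step 9. node 1  ⊔preds=0  new=0  stable

Least fixpoint reached:
  node 0: 0
  node 1: 0
  node 2: 0
  node 3: 0
  node 4: 0
  node 5: 0
  node 6: +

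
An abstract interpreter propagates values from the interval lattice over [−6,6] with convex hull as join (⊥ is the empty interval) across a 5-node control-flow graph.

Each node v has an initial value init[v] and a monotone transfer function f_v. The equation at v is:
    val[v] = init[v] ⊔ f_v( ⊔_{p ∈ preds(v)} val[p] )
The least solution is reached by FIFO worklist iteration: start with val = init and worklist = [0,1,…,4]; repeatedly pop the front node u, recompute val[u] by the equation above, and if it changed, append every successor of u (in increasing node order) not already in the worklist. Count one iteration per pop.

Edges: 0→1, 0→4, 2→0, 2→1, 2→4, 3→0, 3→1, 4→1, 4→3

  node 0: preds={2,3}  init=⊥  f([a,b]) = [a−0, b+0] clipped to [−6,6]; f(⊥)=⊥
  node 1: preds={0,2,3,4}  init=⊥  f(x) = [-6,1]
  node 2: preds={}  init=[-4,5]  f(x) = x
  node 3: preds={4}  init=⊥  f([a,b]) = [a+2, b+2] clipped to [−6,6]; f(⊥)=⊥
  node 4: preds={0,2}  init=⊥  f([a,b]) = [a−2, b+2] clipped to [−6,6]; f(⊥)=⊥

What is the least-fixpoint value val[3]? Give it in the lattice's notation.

Iteration log — 10 steps:
  step 1. node 0  ⊔preds=[-4,5]  new=[-4,5]  old=⊥  +wl: 
  step 2. node 1  ⊔preds=[-4,5]  new=[-6,1]  old=⊥  +wl: 
  step 3. node 2  ⊔preds=⊥  new=[-4,5]  stable
  step 4. node 3  ⊔preds=⊥  new=⊥  stable
  step 5. node 4  ⊔preds=[-4,5]  new=[-6,6]  old=⊥  +wl: 1,3
  step 6. node 1  ⊔preds=[-6,6]  new=[-6,1]  stable
  step 7. node 3  ⊔preds=[-6,6]  new=[-4,6]  old=⊥  +wl: 0,1
  step 8. node 0  ⊔preds=[-4,6]  new=[-4,6]  old=[-4,5]  +wl: 4
  step 9. node 1  ⊔preds=[-6,6]  new=[-6,1]  stable
  step 10. node 4  ⊔preds=[-4,6]  new=[-6,6]  stable

Least fixpoint reached:
  node 0: [-4,6]
  node 1: [-6,1]
  node 2: [-4,5]
  node 3: [-4,6]
  node 4: [-6,6]

[-4,6]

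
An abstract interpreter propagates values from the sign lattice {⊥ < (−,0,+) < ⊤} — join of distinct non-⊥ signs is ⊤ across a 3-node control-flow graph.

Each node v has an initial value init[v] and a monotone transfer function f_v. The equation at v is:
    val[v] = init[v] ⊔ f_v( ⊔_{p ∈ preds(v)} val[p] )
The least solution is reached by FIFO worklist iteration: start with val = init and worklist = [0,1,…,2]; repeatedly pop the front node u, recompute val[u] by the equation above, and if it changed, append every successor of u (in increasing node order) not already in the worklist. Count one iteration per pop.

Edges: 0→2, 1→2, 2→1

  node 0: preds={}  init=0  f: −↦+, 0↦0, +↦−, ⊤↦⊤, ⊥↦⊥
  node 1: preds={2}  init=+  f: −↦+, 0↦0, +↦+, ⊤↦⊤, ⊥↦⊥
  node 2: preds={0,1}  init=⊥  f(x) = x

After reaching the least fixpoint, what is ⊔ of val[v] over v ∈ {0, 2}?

Trace (5 dequeues):
  [1] u=0 | in ⊥ | out 0 | ==
  [2] u=1 | in ⊥ | out + | ==
  [3] u=2 | in ⊤ | out ⊤ | prev ⊥ | push {1}
  [4] u=1 | in ⊤ | out ⊤ | prev + | push {2}
  [5] u=2 | in ⊤ | out ⊤ | ==

Converged values:
  [0] 0
  [1] ⊤
  [2] ⊤

⊤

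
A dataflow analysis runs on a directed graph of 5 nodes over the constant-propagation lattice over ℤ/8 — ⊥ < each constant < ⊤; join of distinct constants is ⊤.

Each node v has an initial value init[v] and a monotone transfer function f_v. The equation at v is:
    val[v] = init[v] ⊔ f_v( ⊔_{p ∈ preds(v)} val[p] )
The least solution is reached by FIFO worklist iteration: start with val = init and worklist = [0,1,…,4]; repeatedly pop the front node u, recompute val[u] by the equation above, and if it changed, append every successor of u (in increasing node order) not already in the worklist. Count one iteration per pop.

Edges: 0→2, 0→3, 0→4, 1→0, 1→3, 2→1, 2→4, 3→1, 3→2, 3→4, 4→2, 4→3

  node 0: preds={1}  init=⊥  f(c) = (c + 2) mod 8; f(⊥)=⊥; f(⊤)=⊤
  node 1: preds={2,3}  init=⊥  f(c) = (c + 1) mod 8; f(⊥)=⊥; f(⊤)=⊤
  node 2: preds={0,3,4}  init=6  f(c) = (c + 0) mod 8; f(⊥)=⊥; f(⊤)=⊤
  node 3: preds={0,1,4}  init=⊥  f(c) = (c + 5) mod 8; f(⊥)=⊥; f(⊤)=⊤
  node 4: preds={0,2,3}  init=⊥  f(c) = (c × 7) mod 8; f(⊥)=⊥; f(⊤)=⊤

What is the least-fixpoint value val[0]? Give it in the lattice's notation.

Trace (15 dequeues):
  [1] u=0 | in ⊥ | out ⊥ | ==
  [2] u=1 | in 6 | out 7 | prev ⊥ | push {0}
  [3] u=2 | in ⊥ | out 6 | ==
  [4] u=3 | in 7 | out 4 | prev ⊥ | push {1,2}
  [5] u=4 | in ⊤ | out ⊤ | prev ⊥ | push {3}
  [6] u=0 | in 7 | out 1 | prev ⊥ | push {4}
  [7] u=1 | in ⊤ | out ⊤ | prev 7 | push {0}
  [8] u=2 | in ⊤ | out ⊤ | prev 6 | push {1}
  [9] u=3 | in ⊤ | out ⊤ | prev 4 | push {2}
  [10] u=4 | in ⊤ | out ⊤ | ==
  [11] u=0 | in ⊤ | out ⊤ | prev 1 | push {3,4}
  [12] u=1 | in ⊤ | out ⊤ | ==
  [13] u=2 | in ⊤ | out ⊤ | ==
  [14] u=3 | in ⊤ | out ⊤ | ==
  [15] u=4 | in ⊤ | out ⊤ | ==

Converged values:
  [0] ⊤
  [1] ⊤
  [2] ⊤
  [3] ⊤
  [4] ⊤

⊤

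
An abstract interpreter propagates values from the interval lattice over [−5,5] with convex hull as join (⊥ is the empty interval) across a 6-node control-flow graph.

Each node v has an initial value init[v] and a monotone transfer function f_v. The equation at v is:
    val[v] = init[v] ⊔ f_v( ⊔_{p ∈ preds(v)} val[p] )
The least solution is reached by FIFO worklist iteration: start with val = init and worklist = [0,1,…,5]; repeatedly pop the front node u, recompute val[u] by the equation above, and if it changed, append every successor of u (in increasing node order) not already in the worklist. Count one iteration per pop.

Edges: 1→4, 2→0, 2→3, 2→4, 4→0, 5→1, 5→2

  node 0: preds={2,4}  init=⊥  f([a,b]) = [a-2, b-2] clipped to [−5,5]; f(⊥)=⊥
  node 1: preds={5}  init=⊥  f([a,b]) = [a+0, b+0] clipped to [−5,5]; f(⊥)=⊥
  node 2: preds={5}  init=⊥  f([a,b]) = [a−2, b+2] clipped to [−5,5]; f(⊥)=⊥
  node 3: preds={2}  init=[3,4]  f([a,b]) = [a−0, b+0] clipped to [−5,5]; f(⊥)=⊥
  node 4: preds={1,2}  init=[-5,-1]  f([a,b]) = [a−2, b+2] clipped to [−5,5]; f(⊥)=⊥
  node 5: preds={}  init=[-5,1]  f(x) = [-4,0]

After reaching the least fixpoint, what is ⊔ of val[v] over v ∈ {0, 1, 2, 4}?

[-5,5]

Worklist (7 pops):
  #1 pop 0: in=[-5,-1] → [-5,-3] (was ⊥); enqueue []
  #2 pop 1: in=[-5,1] → [-5,1] (was ⊥); enqueue []
  #3 pop 2: in=[-5,1] → [-5,3] (was ⊥); enqueue [0]
  #4 pop 3: in=[-5,3] → [-5,4] (was [3,4]); enqueue []
  #5 pop 4: in=[-5,3] → [-5,5] (was [-5,-1]); enqueue []
  #6 pop 5: in=⊥ → [-5,1] (no change)
  #7 pop 0: in=[-5,5] → [-5,3] (was [-5,-3]); enqueue []

Fixpoint:
  val[0] = [-5,3]
  val[1] = [-5,1]
  val[2] = [-5,3]
  val[3] = [-5,4]
  val[4] = [-5,5]
  val[5] = [-5,1]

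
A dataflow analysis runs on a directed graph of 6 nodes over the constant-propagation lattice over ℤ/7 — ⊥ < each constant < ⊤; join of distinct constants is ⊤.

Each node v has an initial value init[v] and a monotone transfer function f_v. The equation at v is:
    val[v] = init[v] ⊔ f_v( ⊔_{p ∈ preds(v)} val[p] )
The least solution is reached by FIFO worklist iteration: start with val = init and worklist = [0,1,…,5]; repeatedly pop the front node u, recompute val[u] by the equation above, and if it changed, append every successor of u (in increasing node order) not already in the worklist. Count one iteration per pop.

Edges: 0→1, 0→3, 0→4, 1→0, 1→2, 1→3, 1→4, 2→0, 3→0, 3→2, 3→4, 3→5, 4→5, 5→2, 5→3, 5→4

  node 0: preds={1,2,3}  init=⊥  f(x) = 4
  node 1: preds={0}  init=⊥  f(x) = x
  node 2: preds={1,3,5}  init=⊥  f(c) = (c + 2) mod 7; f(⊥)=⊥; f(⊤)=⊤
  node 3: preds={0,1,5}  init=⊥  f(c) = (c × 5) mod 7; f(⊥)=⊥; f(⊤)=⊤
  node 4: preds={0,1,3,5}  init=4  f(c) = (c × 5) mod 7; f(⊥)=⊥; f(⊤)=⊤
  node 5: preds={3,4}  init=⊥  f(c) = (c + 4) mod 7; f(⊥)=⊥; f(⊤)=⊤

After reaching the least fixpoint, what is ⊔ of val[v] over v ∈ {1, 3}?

⊤

Iteration log — 13 steps:
  step 1. node 0  ⊔preds=⊥  new=4  old=⊥  +wl: 
  step 2. node 1  ⊔preds=4  new=4  old=⊥  +wl: 0
  step 3. node 2  ⊔preds=4  new=6  old=⊥  +wl: 
  step 4. node 3  ⊔preds=4  new=6  old=⊥  +wl: 2
  step 5. node 4  ⊔preds=⊤  new=⊤  old=4  +wl: 
  step 6. node 5  ⊔preds=⊤  new=⊤  old=⊥  +wl: 3,4
  step 7. node 0  ⊔preds=⊤  new=4  stable
  step 8. node 2  ⊔preds=⊤  new=⊤  old=6  +wl: 0
  step 9. node 3  ⊔preds=⊤  new=⊤  old=6  +wl: 2,5
  step 10. node 4  ⊔preds=⊤  new=⊤  stable
  step 11. node 0  ⊔preds=⊤  new=4  stable
  step 12. node 2  ⊔preds=⊤  new=⊤  stable
  step 13. node 5  ⊔preds=⊤  new=⊤  stable

Least fixpoint reached:
  node 0: 4
  node 1: 4
  node 2: ⊤
  node 3: ⊤
  node 4: ⊤
  node 5: ⊤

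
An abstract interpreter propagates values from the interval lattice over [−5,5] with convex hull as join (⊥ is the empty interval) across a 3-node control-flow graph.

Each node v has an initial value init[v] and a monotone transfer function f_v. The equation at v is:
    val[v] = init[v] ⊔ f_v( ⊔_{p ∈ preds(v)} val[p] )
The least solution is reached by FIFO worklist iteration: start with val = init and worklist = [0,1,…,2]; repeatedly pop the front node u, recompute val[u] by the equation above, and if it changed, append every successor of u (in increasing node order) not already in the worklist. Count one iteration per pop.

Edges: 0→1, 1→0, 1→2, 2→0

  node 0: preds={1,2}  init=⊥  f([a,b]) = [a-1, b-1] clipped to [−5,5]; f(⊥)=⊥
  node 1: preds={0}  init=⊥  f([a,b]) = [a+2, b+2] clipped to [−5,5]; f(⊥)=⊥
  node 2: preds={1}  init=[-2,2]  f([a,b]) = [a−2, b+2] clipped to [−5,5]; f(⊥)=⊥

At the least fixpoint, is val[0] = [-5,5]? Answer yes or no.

Worklist (12 pops):
  #1 pop 0: in=[-2,2] → [-3,1] (was ⊥); enqueue []
  #2 pop 1: in=[-3,1] → [-1,3] (was ⊥); enqueue [0]
  #3 pop 2: in=[-1,3] → [-3,5] (was [-2,2]); enqueue []
  #4 pop 0: in=[-3,5] → [-4,4] (was [-3,1]); enqueue [1]
  #5 pop 1: in=[-4,4] → [-2,5] (was [-1,3]); enqueue [0,2]
  #6 pop 0: in=[-3,5] → [-4,4] (no change)
  #7 pop 2: in=[-2,5] → [-4,5] (was [-3,5]); enqueue [0]
  #8 pop 0: in=[-4,5] → [-5,4] (was [-4,4]); enqueue [1]
  #9 pop 1: in=[-5,4] → [-3,5] (was [-2,5]); enqueue [0,2]
  #10 pop 0: in=[-4,5] → [-5,4] (no change)
  #11 pop 2: in=[-3,5] → [-5,5] (was [-4,5]); enqueue [0]
  #12 pop 0: in=[-5,5] → [-5,4] (no change)

Fixpoint:
  val[0] = [-5,4]
  val[1] = [-3,5]
  val[2] = [-5,5]

no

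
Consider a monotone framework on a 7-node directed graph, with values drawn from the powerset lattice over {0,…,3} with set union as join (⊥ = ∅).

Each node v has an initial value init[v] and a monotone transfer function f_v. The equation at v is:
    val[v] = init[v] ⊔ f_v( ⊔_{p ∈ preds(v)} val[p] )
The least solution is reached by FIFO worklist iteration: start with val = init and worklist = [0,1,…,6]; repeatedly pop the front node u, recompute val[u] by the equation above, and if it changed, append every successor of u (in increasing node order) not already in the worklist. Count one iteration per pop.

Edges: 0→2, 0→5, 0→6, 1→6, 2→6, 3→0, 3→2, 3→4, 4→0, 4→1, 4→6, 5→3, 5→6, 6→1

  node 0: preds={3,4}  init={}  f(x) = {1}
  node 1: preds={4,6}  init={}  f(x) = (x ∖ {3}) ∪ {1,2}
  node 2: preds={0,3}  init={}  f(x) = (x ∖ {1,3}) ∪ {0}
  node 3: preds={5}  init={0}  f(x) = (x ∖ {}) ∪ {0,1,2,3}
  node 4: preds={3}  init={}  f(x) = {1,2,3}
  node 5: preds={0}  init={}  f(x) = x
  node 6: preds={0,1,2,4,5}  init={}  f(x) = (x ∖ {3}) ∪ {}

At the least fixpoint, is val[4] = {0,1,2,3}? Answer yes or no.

Worklist (12 pops):
  #1 pop 0: in={0} → {1} (was {}); enqueue []
  #2 pop 1: in={} → {1,2} (was {}); enqueue []
  #3 pop 2: in={0,1} → {0} (was {}); enqueue []
  #4 pop 3: in={} → {0,1,2,3} (was {0}); enqueue [0,2]
  #5 pop 4: in={0,1,2,3} → {1,2,3} (was {}); enqueue [1]
  #6 pop 5: in={1} → {1} (was {}); enqueue [3]
  #7 pop 6: in={0,1,2,3} → {0,1,2} (was {}); enqueue []
  #8 pop 0: in={0,1,2,3} → {1} (no change)
  #9 pop 2: in={0,1,2,3} → {0,2} (was {0}); enqueue [6]
  #10 pop 1: in={0,1,2,3} → {0,1,2} (was {1,2}); enqueue []
  #11 pop 3: in={1} → {0,1,2,3} (no change)
  #12 pop 6: in={0,1,2,3} → {0,1,2} (no change)

Fixpoint:
  val[0] = {1}
  val[1] = {0,1,2}
  val[2] = {0,2}
  val[3] = {0,1,2,3}
  val[4] = {1,2,3}
  val[5] = {1}
  val[6] = {0,1,2}

no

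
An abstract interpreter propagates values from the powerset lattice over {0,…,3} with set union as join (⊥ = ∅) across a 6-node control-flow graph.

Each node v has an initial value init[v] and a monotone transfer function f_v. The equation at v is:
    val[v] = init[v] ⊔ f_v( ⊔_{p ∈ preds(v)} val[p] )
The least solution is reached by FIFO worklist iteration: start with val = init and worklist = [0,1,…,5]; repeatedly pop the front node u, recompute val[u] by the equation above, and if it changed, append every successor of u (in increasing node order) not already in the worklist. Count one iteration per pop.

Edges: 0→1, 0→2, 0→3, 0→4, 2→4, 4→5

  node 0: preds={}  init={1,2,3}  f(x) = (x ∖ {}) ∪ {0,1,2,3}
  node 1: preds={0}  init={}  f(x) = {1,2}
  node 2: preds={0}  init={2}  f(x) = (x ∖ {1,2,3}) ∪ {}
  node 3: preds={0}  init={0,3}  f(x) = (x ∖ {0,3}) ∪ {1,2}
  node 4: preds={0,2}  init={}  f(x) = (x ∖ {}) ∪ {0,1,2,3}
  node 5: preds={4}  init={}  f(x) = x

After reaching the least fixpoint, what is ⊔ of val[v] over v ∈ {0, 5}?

Iteration log — 6 steps:
  step 1. node 0  ⊔preds={}  new={0,1,2,3}  old={1,2,3}  +wl: 
  step 2. node 1  ⊔preds={0,1,2,3}  new={1,2}  old={}  +wl: 
  step 3. node 2  ⊔preds={0,1,2,3}  new={0,2}  old={2}  +wl: 
  step 4. node 3  ⊔preds={0,1,2,3}  new={0,1,2,3}  old={0,3}  +wl: 
  step 5. node 4  ⊔preds={0,1,2,3}  new={0,1,2,3}  old={}  +wl: 
  step 6. node 5  ⊔preds={0,1,2,3}  new={0,1,2,3}  old={}  +wl: 

Least fixpoint reached:
  node 0: {0,1,2,3}
  node 1: {1,2}
  node 2: {0,2}
  node 3: {0,1,2,3}
  node 4: {0,1,2,3}
  node 5: {0,1,2,3}

{0,1,2,3}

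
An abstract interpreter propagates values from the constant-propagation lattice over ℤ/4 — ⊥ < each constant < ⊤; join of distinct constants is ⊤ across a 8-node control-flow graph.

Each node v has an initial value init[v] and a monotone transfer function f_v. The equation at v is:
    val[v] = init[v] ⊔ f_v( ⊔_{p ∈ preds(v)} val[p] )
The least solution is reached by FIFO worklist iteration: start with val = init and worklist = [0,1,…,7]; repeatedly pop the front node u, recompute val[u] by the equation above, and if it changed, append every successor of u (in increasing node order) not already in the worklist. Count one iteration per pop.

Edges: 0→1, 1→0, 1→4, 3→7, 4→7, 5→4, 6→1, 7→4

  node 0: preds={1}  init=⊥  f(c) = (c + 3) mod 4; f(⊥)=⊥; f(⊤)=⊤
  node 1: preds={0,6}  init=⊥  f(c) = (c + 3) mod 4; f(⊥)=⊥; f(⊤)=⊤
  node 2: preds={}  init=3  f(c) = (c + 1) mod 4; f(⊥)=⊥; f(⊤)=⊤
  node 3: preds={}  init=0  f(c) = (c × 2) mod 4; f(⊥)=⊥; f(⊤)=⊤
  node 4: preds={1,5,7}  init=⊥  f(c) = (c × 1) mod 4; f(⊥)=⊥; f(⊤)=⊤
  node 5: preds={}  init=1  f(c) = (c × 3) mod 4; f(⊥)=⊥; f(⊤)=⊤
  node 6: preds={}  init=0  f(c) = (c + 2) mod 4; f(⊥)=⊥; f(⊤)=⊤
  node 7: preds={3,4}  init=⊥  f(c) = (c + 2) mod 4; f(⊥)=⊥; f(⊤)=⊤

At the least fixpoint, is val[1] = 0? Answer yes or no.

Trace (14 dequeues):
  [1] u=0 | in ⊥ | out ⊥ | ==
  [2] u=1 | in 0 | out 3 | prev ⊥ | push {0}
  [3] u=2 | in ⊥ | out 3 | ==
  [4] u=3 | in ⊥ | out 0 | ==
  [5] u=4 | in ⊤ | out ⊤ | prev ⊥ | push {}
  [6] u=5 | in ⊥ | out 1 | ==
  [7] u=6 | in ⊥ | out 0 | ==
  [8] u=7 | in ⊤ | out ⊤ | prev ⊥ | push {4}
  [9] u=0 | in 3 | out 2 | prev ⊥ | push {1}
  [10] u=4 | in ⊤ | out ⊤ | ==
  [11] u=1 | in ⊤ | out ⊤ | prev 3 | push {0,4}
  [12] u=0 | in ⊤ | out ⊤ | prev 2 | push {1}
  [13] u=4 | in ⊤ | out ⊤ | ==
  [14] u=1 | in ⊤ | out ⊤ | ==

Converged values:
  [0] ⊤
  [1] ⊤
  [2] 3
  [3] 0
  [4] ⊤
  [5] 1
  [6] 0
  [7] ⊤

no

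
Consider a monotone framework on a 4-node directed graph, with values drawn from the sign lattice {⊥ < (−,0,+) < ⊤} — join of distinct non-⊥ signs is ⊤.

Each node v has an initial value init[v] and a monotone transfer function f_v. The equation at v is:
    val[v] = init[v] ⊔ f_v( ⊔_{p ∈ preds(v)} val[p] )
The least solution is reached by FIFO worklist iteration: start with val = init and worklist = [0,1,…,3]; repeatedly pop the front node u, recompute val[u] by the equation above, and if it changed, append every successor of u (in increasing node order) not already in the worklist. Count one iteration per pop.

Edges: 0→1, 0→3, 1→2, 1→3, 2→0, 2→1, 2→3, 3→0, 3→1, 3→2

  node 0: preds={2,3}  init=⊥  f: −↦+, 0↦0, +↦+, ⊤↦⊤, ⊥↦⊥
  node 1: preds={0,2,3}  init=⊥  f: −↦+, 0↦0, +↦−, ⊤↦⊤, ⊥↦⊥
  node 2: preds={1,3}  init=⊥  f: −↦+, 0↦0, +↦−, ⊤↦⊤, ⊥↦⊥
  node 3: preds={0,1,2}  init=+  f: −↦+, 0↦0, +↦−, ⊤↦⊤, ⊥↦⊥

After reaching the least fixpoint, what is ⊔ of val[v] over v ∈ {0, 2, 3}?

Iteration log — 8 steps:
  step 1. node 0  ⊔preds=+  new=+  old=⊥  +wl: 
  step 2. node 1  ⊔preds=+  new=−  old=⊥  +wl: 
  step 3. node 2  ⊔preds=⊤  new=⊤  old=⊥  +wl: 0,1
  step 4. node 3  ⊔preds=⊤  new=⊤  old=+  +wl: 2
  step 5. node 0  ⊔preds=⊤  new=⊤  old=+  +wl: 3
  step 6. node 1  ⊔preds=⊤  new=⊤  old=−  +wl: 
  step 7. node 2  ⊔preds=⊤  new=⊤  stable
  step 8. node 3  ⊔preds=⊤  new=⊤  stable

Least fixpoint reached:
  node 0: ⊤
  node 1: ⊤
  node 2: ⊤
  node 3: ⊤

⊤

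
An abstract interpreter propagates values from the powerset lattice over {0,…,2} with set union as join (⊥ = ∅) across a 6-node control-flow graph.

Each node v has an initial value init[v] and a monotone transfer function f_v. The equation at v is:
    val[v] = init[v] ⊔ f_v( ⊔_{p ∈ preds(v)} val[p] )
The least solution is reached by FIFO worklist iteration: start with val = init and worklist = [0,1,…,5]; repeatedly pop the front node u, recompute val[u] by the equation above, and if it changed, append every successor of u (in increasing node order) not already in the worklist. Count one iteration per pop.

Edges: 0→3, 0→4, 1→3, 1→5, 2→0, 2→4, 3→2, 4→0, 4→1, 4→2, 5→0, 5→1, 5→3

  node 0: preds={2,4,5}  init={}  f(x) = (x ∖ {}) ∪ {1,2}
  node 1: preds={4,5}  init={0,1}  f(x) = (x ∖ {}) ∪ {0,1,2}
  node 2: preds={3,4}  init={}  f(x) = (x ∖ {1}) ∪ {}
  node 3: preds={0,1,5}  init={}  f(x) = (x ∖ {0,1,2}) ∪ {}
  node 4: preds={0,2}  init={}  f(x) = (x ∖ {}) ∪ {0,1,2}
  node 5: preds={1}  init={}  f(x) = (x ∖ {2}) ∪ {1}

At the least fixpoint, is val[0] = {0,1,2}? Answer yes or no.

yes

Iteration log — 12 steps:
  step 1. node 0  ⊔preds={}  new={1,2}  old={}  +wl: 
  step 2. node 1  ⊔preds={}  new={0,1,2}  old={0,1}  +wl: 
  step 3. node 2  ⊔preds={}  new={}  stable
  step 4. node 3  ⊔preds={0,1,2}  new={}  stable
  step 5. node 4  ⊔preds={1,2}  new={0,1,2}  old={}  +wl: 0,1,2
  step 6. node 5  ⊔preds={0,1,2}  new={0,1}  old={}  +wl: 3
  step 7. node 0  ⊔preds={0,1,2}  new={0,1,2}  old={1,2}  +wl: 4
  step 8. node 1  ⊔preds={0,1,2}  new={0,1,2}  stable
  step 9. node 2  ⊔preds={0,1,2}  new={0,2}  old={}  +wl: 0
  step 10. node 3  ⊔preds={0,1,2}  new={}  stable
  step 11. node 4  ⊔preds={0,1,2}  new={0,1,2}  stable
  step 12. node 0  ⊔preds={0,1,2}  new={0,1,2}  stable

Least fixpoint reached:
  node 0: {0,1,2}
  node 1: {0,1,2}
  node 2: {0,2}
  node 3: {}
  node 4: {0,1,2}
  node 5: {0,1}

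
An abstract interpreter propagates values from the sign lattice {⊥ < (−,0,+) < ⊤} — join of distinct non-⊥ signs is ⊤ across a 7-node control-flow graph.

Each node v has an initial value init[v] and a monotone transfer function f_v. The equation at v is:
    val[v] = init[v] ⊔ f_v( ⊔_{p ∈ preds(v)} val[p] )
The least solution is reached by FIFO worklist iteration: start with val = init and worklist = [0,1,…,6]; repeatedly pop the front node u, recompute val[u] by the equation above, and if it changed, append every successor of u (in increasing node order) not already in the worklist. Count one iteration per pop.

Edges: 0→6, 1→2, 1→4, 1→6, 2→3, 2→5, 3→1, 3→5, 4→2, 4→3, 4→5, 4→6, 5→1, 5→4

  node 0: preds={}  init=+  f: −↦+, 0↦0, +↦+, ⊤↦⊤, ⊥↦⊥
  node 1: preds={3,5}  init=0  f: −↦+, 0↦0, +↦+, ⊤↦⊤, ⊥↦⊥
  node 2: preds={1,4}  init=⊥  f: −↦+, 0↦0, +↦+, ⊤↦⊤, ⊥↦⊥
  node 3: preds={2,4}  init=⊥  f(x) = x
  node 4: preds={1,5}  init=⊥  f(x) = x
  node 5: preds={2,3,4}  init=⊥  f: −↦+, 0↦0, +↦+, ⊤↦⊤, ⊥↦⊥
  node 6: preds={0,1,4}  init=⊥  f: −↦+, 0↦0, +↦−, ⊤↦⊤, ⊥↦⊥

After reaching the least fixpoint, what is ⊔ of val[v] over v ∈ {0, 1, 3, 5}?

Worklist (11 pops):
  #1 pop 0: in=⊥ → + (no change)
  #2 pop 1: in=⊥ → 0 (no change)
  #3 pop 2: in=0 → 0 (was ⊥); enqueue []
  #4 pop 3: in=0 → 0 (was ⊥); enqueue [1]
  #5 pop 4: in=0 → 0 (was ⊥); enqueue [2,3]
  #6 pop 5: in=0 → 0 (was ⊥); enqueue [4]
  #7 pop 6: in=⊤ → ⊤ (was ⊥); enqueue []
  #8 pop 1: in=0 → 0 (no change)
  #9 pop 2: in=0 → 0 (no change)
  #10 pop 3: in=0 → 0 (no change)
  #11 pop 4: in=0 → 0 (no change)

Fixpoint:
  val[0] = +
  val[1] = 0
  val[2] = 0
  val[3] = 0
  val[4] = 0
  val[5] = 0
  val[6] = ⊤

⊤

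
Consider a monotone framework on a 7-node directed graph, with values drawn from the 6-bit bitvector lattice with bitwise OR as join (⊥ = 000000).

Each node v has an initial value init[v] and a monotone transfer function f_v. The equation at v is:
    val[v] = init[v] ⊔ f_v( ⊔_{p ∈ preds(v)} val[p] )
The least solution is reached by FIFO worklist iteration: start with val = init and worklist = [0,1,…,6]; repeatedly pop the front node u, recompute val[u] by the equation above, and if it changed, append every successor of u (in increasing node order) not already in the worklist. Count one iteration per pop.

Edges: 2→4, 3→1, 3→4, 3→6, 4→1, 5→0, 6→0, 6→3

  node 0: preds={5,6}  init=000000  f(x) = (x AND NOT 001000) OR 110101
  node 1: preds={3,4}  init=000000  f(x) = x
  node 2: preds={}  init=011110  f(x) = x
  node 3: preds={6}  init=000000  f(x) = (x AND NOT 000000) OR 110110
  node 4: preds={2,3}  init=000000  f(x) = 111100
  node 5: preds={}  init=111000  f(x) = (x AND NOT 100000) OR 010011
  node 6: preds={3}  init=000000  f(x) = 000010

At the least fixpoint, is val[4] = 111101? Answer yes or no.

no

Worklist (10 pops):
  #1 pop 0: in=111000 → 110101 (was 000000); enqueue []
  #2 pop 1: in=000000 → 000000 (no change)
  #3 pop 2: in=000000 → 011110 (no change)
  #4 pop 3: in=000000 → 110110 (was 000000); enqueue [1]
  #5 pop 4: in=111110 → 111100 (was 000000); enqueue []
  #6 pop 5: in=000000 → 111011 (was 111000); enqueue [0]
  #7 pop 6: in=110110 → 000010 (was 000000); enqueue [3]
  #8 pop 1: in=111110 → 111110 (was 000000); enqueue []
  #9 pop 0: in=111011 → 110111 (was 110101); enqueue []
  #10 pop 3: in=000010 → 110110 (no change)

Fixpoint:
  val[0] = 110111
  val[1] = 111110
  val[2] = 011110
  val[3] = 110110
  val[4] = 111100
  val[5] = 111011
  val[6] = 000010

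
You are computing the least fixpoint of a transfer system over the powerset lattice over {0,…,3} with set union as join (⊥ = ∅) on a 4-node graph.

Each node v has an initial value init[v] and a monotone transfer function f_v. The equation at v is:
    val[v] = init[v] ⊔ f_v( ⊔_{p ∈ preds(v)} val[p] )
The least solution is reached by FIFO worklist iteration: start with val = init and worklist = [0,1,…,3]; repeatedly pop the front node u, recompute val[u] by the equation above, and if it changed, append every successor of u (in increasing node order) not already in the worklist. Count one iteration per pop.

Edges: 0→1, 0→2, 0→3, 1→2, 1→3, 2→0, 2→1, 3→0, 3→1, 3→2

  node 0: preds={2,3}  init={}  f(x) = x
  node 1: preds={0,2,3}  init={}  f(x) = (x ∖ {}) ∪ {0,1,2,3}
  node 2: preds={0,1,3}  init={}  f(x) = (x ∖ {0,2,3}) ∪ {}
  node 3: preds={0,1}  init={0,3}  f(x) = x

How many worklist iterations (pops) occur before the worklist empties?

8

Trace (8 dequeues):
  [1] u=0 | in {0,3} | out {0,3} | prev {} | push {}
  [2] u=1 | in {0,3} | out {0,1,2,3} | prev {} | push {}
  [3] u=2 | in {0,1,2,3} | out {1} | prev {} | push {0,1}
  [4] u=3 | in {0,1,2,3} | out {0,1,2,3} | prev {0,3} | push {2}
  [5] u=0 | in {0,1,2,3} | out {0,1,2,3} | prev {0,3} | push {3}
  [6] u=1 | in {0,1,2,3} | out {0,1,2,3} | ==
  [7] u=2 | in {0,1,2,3} | out {1} | ==
  [8] u=3 | in {0,1,2,3} | out {0,1,2,3} | ==

Converged values:
  [0] {0,1,2,3}
  [1] {0,1,2,3}
  [2] {1}
  [3] {0,1,2,3}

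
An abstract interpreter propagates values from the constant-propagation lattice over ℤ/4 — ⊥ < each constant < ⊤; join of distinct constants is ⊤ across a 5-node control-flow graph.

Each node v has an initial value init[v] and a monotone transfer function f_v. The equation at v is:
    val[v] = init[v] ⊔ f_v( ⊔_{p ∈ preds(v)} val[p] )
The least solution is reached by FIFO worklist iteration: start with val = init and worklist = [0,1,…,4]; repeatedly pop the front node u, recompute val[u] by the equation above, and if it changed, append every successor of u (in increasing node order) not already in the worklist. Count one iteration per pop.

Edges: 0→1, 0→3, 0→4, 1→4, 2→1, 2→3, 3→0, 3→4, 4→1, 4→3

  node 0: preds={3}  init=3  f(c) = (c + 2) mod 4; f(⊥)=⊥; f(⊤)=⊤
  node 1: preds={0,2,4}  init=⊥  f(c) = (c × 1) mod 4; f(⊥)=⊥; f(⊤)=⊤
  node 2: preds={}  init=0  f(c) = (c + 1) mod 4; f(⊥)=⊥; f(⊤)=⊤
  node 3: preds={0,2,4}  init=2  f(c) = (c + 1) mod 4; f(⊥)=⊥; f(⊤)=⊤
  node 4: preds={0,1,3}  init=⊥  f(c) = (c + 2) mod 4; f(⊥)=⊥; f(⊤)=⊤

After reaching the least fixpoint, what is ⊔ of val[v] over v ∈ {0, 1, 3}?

⊤

Trace (8 dequeues):
  [1] u=0 | in 2 | out ⊤ | prev 3 | push {}
  [2] u=1 | in ⊤ | out ⊤ | prev ⊥ | push {}
  [3] u=2 | in ⊥ | out 0 | ==
  [4] u=3 | in ⊤ | out ⊤ | prev 2 | push {0}
  [5] u=4 | in ⊤ | out ⊤ | prev ⊥ | push {1,3}
  [6] u=0 | in ⊤ | out ⊤ | ==
  [7] u=1 | in ⊤ | out ⊤ | ==
  [8] u=3 | in ⊤ | out ⊤ | ==

Converged values:
  [0] ⊤
  [1] ⊤
  [2] 0
  [3] ⊤
  [4] ⊤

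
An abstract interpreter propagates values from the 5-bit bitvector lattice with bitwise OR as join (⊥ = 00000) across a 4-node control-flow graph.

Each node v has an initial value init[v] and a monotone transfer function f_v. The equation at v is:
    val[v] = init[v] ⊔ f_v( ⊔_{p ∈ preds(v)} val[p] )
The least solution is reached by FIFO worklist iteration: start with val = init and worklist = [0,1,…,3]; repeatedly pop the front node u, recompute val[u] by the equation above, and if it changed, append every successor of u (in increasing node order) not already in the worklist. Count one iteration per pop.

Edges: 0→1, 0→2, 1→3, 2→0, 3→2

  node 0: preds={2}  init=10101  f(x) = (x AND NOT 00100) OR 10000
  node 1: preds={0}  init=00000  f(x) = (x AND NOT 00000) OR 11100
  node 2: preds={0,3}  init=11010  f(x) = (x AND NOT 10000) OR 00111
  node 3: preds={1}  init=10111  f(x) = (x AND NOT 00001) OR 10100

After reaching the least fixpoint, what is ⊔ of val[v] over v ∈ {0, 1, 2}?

11111

Trace (6 dequeues):
  [1] u=0 | in 11010 | out 11111 | prev 10101 | push {}
  [2] u=1 | in 11111 | out 11111 | prev 00000 | push {}
  [3] u=2 | in 11111 | out 11111 | prev 11010 | push {0}
  [4] u=3 | in 11111 | out 11111 | prev 10111 | push {2}
  [5] u=0 | in 11111 | out 11111 | ==
  [6] u=2 | in 11111 | out 11111 | ==

Converged values:
  [0] 11111
  [1] 11111
  [2] 11111
  [3] 11111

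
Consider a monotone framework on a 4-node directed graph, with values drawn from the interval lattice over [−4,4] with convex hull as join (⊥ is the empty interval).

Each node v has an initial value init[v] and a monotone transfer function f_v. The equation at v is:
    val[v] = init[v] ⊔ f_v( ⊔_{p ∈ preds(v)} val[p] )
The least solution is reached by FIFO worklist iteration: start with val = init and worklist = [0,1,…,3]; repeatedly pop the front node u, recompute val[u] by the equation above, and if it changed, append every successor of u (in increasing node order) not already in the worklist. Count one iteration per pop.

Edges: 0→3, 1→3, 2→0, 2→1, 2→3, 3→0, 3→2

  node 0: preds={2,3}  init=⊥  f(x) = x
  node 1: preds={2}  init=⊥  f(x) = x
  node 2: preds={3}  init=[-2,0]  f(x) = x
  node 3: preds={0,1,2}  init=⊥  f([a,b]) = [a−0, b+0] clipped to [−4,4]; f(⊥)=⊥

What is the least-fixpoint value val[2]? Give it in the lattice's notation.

[-2,0]

Worklist (6 pops):
  #1 pop 0: in=[-2,0] → [-2,0] (was ⊥); enqueue []
  #2 pop 1: in=[-2,0] → [-2,0] (was ⊥); enqueue []
  #3 pop 2: in=⊥ → [-2,0] (no change)
  #4 pop 3: in=[-2,0] → [-2,0] (was ⊥); enqueue [0,2]
  #5 pop 0: in=[-2,0] → [-2,0] (no change)
  #6 pop 2: in=[-2,0] → [-2,0] (no change)

Fixpoint:
  val[0] = [-2,0]
  val[1] = [-2,0]
  val[2] = [-2,0]
  val[3] = [-2,0]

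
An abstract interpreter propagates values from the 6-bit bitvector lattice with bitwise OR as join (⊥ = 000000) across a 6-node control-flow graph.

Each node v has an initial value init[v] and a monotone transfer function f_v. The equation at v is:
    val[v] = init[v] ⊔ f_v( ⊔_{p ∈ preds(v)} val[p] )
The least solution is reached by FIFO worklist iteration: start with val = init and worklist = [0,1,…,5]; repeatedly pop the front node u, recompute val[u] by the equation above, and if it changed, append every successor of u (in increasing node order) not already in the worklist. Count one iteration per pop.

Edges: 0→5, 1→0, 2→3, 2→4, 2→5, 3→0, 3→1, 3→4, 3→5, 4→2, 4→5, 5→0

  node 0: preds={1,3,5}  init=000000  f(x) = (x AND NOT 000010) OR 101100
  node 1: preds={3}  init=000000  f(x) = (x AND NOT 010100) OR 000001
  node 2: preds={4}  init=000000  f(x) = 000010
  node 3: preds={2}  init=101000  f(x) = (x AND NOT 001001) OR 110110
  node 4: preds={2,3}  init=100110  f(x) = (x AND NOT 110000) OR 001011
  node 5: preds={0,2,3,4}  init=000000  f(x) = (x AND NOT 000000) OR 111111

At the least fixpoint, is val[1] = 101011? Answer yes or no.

Trace (11 dequeues):
  [1] u=0 | in 101000 | out 101100 | prev 000000 | push {}
  [2] u=1 | in 101000 | out 101001 | prev 000000 | push {0}
  [3] u=2 | in 100110 | out 000010 | prev 000000 | push {}
  [4] u=3 | in 000010 | out 111110 | prev 101000 | push {1}
  [5] u=4 | in 111110 | out 101111 | prev 100110 | push {2}
  [6] u=5 | in 111111 | out 111111 | prev 000000 | push {}
  [7] u=0 | in 111111 | out 111101 | prev 101100 | push {5}
  [8] u=1 | in 111110 | out 101011 | prev 101001 | push {0}
  [9] u=2 | in 101111 | out 000010 | ==
  [10] u=5 | in 111111 | out 111111 | ==
  [11] u=0 | in 111111 | out 111101 | ==

Converged values:
  [0] 111101
  [1] 101011
  [2] 000010
  [3] 111110
  [4] 101111
  [5] 111111

yes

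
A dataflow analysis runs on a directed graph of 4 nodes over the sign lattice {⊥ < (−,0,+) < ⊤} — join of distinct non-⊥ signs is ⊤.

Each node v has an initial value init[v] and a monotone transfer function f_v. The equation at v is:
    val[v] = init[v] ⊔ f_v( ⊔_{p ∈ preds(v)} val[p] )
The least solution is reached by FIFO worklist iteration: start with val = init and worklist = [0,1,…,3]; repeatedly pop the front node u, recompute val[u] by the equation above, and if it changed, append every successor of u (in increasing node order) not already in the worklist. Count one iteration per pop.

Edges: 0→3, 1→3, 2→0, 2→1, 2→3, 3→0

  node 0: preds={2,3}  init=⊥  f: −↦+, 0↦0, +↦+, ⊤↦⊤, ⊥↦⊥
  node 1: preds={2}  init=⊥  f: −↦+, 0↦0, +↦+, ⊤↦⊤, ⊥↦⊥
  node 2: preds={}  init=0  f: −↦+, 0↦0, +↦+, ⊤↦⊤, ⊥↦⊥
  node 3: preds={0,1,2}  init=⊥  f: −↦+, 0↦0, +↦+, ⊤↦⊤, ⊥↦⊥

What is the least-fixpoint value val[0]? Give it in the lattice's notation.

0

Worklist (5 pops):
  #1 pop 0: in=0 → 0 (was ⊥); enqueue []
  #2 pop 1: in=0 → 0 (was ⊥); enqueue []
  #3 pop 2: in=⊥ → 0 (no change)
  #4 pop 3: in=0 → 0 (was ⊥); enqueue [0]
  #5 pop 0: in=0 → 0 (no change)

Fixpoint:
  val[0] = 0
  val[1] = 0
  val[2] = 0
  val[3] = 0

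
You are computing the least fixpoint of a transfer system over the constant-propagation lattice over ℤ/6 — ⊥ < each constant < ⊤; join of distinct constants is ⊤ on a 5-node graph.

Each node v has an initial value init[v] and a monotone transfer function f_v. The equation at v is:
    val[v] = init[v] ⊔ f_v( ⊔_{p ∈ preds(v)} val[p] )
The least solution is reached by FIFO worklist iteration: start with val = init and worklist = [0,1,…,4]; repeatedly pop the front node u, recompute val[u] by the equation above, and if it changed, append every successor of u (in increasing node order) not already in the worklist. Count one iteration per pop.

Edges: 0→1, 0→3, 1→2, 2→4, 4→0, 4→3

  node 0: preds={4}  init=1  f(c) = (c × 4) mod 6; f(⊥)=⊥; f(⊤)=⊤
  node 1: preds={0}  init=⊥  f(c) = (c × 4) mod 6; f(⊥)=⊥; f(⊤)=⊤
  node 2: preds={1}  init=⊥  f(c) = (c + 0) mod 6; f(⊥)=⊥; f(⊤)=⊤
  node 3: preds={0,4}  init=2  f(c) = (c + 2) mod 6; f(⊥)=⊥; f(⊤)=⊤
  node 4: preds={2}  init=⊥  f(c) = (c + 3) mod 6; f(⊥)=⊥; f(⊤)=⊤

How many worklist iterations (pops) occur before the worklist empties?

Iteration log — 12 steps:
  step 1. node 0  ⊔preds=⊥  new=1  stable
  step 2. node 1  ⊔preds=1  new=4  old=⊥  +wl: 
  step 3. node 2  ⊔preds=4  new=4  old=⊥  +wl: 
  step 4. node 3  ⊔preds=1  new=⊤  old=2  +wl: 
  step 5. node 4  ⊔preds=4  new=1  old=⊥  +wl: 0,3
  step 6. node 0  ⊔preds=1  new=⊤  old=1  +wl: 1
  step 7. node 3  ⊔preds=⊤  new=⊤  stable
  step 8. node 1  ⊔preds=⊤  new=⊤  old=4  +wl: 2
  step 9. node 2  ⊔preds=⊤  new=⊤  old=4  +wl: 4
  step 10. node 4  ⊔preds=⊤  new=⊤  old=1  +wl: 0,3
  step 11. node 0  ⊔preds=⊤  new=⊤  stable
  step 12. node 3  ⊔preds=⊤  new=⊤  stable

Least fixpoint reached:
  node 0: ⊤
  node 1: ⊤
  node 2: ⊤
  node 3: ⊤
  node 4: ⊤

12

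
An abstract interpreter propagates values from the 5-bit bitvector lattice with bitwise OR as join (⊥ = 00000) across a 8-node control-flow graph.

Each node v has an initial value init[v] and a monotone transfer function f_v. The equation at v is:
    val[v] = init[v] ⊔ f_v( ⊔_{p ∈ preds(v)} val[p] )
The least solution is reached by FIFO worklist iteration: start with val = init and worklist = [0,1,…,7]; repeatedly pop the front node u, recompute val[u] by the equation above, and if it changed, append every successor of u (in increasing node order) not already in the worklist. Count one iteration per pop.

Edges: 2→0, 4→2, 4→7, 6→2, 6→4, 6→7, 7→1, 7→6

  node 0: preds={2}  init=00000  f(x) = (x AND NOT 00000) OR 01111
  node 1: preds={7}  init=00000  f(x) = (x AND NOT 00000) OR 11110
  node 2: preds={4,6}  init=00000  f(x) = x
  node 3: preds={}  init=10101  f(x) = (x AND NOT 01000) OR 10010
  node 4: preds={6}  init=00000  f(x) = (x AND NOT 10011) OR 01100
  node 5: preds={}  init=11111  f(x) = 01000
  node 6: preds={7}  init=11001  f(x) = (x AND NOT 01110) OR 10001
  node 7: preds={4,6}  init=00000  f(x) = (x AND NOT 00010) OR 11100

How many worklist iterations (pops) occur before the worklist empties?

13

Iteration log — 13 steps:
  step 1. node 0  ⊔preds=00000  new=01111  old=00000  +wl: 
  step 2. node 1  ⊔preds=00000  new=11110  old=00000  +wl: 
  step 3. node 2  ⊔preds=11001  new=11001  old=00000  +wl: 0
  step 4. node 3  ⊔preds=00000  new=10111  old=10101  +wl: 
  step 5. node 4  ⊔preds=11001  new=01100  old=00000  +wl: 2
  step 6. node 5  ⊔preds=00000  new=11111  stable
  step 7. node 6  ⊔preds=00000  new=11001  stable
  step 8. node 7  ⊔preds=11101  new=11101  old=00000  +wl: 1,6
  step 9. node 0  ⊔preds=11001  new=11111  old=01111  +wl: 
  step 10. node 2  ⊔preds=11101  new=11101  old=11001  +wl: 0
  step 11. node 1  ⊔preds=11101  new=11111  old=11110  +wl: 
  step 12. node 6  ⊔preds=11101  new=11001  stable
  step 13. node 0  ⊔preds=11101  new=11111  stable

Least fixpoint reached:
  node 0: 11111
  node 1: 11111
  node 2: 11101
  node 3: 10111
  node 4: 01100
  node 5: 11111
  node 6: 11001
  node 7: 11101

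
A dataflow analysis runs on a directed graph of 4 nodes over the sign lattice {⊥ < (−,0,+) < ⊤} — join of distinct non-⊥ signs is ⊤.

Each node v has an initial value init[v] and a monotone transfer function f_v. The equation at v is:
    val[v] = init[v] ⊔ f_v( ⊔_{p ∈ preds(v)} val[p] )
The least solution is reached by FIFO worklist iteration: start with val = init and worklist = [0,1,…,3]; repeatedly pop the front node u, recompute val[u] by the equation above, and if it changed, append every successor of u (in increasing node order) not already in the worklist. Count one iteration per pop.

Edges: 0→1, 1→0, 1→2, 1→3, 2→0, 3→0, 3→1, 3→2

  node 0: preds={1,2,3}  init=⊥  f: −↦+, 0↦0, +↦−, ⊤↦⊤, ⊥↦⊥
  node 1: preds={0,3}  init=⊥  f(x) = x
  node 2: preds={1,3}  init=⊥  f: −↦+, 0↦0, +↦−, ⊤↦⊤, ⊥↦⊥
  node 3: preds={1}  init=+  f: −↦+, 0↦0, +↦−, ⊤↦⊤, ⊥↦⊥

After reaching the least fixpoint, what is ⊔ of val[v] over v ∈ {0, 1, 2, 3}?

Worklist (7 pops):
  #1 pop 0: in=+ → − (was ⊥); enqueue []
  #2 pop 1: in=⊤ → ⊤ (was ⊥); enqueue [0]
  #3 pop 2: in=⊤ → ⊤ (was ⊥); enqueue []
  #4 pop 3: in=⊤ → ⊤ (was +); enqueue [1,2]
  #5 pop 0: in=⊤ → ⊤ (was −); enqueue []
  #6 pop 1: in=⊤ → ⊤ (no change)
  #7 pop 2: in=⊤ → ⊤ (no change)

Fixpoint:
  val[0] = ⊤
  val[1] = ⊤
  val[2] = ⊤
  val[3] = ⊤

⊤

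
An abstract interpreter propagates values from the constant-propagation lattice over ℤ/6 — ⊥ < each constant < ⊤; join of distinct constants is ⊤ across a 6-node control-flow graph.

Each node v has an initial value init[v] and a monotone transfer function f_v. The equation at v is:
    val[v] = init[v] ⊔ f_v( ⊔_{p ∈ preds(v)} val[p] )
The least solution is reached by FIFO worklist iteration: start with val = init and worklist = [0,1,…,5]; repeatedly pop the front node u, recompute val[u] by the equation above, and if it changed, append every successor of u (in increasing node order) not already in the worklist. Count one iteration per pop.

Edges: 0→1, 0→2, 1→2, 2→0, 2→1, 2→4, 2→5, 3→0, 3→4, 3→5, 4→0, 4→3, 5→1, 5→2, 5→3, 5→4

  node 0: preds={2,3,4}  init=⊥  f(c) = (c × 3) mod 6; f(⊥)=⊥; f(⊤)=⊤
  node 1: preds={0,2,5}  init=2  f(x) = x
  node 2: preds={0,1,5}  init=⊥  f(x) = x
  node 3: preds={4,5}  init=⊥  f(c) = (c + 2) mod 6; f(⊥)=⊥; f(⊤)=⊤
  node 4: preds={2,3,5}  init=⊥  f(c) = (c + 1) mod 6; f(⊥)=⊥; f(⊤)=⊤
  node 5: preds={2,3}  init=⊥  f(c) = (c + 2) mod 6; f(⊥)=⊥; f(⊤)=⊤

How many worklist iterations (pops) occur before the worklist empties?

17

Worklist (17 pops):
  #1 pop 0: in=⊥ → ⊥ (no change)
  #2 pop 1: in=⊥ → 2 (no change)
  #3 pop 2: in=2 → 2 (was ⊥); enqueue [0,1]
  #4 pop 3: in=⊥ → ⊥ (no change)
  #5 pop 4: in=2 → 3 (was ⊥); enqueue [3]
  #6 pop 5: in=2 → 4 (was ⊥); enqueue [2,4]
  #7 pop 0: in=⊤ → ⊤ (was ⊥); enqueue []
  #8 pop 1: in=⊤ → ⊤ (was 2); enqueue []
  #9 pop 3: in=⊤ → ⊤ (was ⊥); enqueue [0,5]
  #10 pop 2: in=⊤ → ⊤ (was 2); enqueue [1]
  #11 pop 4: in=⊤ → ⊤ (was 3); enqueue [3]
  #12 pop 0: in=⊤ → ⊤ (no change)
  #13 pop 5: in=⊤ → ⊤ (was 4); enqueue [2,4]
  #14 pop 1: in=⊤ → ⊤ (no change)
  #15 pop 3: in=⊤ → ⊤ (no change)
  #16 pop 2: in=⊤ → ⊤ (no change)
  #17 pop 4: in=⊤ → ⊤ (no change)

Fixpoint:
  val[0] = ⊤
  val[1] = ⊤
  val[2] = ⊤
  val[3] = ⊤
  val[4] = ⊤
  val[5] = ⊤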